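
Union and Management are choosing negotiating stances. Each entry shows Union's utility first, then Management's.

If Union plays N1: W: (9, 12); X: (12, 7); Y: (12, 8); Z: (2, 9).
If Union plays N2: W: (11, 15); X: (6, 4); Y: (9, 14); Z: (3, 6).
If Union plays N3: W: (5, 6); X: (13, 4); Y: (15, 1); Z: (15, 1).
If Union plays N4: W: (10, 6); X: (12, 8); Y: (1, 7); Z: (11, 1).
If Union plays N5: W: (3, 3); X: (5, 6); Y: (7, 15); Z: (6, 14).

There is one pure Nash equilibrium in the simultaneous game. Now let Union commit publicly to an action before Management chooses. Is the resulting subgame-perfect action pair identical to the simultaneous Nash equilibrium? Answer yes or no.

Solve by backward induction (Union leads).
- N1: BR = W, leader payoff 9.
- N2: BR = W, leader payoff 11.
- N3: BR = W, leader payoff 5.
- N4: BR = X, leader payoff 12.
- N5: BR = Y, leader payoff 7.
Among 9, 11, 5, 12, 7, the best is 12 at N4. Subgame-perfect outcome: (N4, X) with payoffs (12, 8).
For the simultaneous game, intersect best replies.
Union's best replies: W→N2; X→N3; Y→N3; Z→N3.
Management's best replies: N1→W; N2→W; N3→W; N4→X; N5→Y.
The unique mutual best reply is (N2, W), giving (11, 15).
Sequential outcome (N4, X) differs from the Nash profile (N2, W).

no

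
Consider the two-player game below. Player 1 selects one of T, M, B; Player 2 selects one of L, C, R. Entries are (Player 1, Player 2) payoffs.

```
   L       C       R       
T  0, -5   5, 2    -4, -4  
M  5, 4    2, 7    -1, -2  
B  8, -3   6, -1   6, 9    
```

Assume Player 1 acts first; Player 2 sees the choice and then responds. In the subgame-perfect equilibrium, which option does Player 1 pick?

B

Work backward from Player 2's decision.
- T: BR = C, leader payoff 5.
- M: BR = C, leader payoff 2.
- B: BR = R, leader payoff 6.
Maximizing over 5, 2, 6, Player 1 chooses B. Subgame-perfect outcome: (B, R) with payoffs (6, 9).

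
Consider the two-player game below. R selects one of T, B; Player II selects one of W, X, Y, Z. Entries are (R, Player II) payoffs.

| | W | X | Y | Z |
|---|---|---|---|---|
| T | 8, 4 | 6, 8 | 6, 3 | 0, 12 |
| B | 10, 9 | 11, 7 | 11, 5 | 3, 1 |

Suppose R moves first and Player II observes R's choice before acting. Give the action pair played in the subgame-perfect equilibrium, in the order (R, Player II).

(B, W)

Backward induction with R moving first.
- T: BR = Z, leader payoff 0.
- B: BR = W, leader payoff 10.
R's induced payoffs are 0, 10, so R commits to B. Subgame-perfect outcome: (B, W) with payoffs (10, 9).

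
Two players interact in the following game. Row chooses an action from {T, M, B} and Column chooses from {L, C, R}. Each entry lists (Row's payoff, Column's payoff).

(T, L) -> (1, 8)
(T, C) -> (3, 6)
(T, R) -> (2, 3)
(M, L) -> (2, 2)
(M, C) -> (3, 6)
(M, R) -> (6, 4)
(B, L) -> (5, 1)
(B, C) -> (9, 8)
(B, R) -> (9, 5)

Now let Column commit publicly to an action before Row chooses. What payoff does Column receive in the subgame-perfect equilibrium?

8

Backward induction with Column moving first.
- L → Row plays B (best of 1, 2, 5); Column gets 1.
- C → Row plays B (best of 3, 3, 9); Column gets 8.
- R → Row plays B (best of 2, 6, 9); Column gets 5.
Maximizing over 1, 8, 5, Column chooses C. Subgame-perfect outcome: (B, C) with payoffs (9, 8).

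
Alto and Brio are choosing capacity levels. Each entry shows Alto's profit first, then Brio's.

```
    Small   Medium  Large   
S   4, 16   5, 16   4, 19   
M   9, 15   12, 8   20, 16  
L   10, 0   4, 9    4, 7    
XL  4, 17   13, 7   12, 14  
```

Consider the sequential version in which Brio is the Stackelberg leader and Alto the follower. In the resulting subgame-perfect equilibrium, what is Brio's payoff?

16

Work backward from Alto's decision.
- Small → Alto plays L (best of 4, 9, 10, 4); Brio gets 0.
- Medium → Alto plays XL (best of 5, 12, 4, 13); Brio gets 7.
- Large → Alto plays M (best of 4, 20, 4, 12); Brio gets 16.
Brio's induced payoffs are 0, 7, 16, so Brio commits to Large. Subgame-perfect outcome: (M, Large) with payoffs (20, 16).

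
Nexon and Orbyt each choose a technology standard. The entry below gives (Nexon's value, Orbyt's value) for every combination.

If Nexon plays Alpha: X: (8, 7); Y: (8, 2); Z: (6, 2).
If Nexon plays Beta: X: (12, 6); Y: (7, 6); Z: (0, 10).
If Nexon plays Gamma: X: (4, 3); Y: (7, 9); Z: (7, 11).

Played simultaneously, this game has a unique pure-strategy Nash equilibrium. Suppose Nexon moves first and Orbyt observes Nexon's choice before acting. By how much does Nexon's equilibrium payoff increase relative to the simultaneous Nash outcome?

Backward induction with Nexon moving first.
- Alpha: BR = X, leader payoff 8.
- Beta: BR = Z, leader payoff 0.
- Gamma: BR = Z, leader payoff 7.
Among 8, 0, 7, the best is 8 at Alpha. Subgame-perfect outcome: (Alpha, X) with payoffs (8, 7).
Under simultaneous play:
Nexon's best replies: X→Beta; Y→Alpha; Z→Gamma.
Orbyt's best replies: Alpha→X; Beta→Z; Gamma→Z.
The unique mutual best reply is (Gamma, Z), giving (7, 11).
Nexon's commitment gain: 8 − 7 = 1.

1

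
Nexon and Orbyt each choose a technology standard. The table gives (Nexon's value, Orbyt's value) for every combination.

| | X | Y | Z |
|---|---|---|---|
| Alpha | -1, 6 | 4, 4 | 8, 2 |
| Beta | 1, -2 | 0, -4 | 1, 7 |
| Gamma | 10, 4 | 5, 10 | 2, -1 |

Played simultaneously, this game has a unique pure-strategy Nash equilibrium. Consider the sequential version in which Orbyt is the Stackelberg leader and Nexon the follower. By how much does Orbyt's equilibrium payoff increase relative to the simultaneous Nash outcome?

Solve by backward induction (Orbyt leads).
- X: Nexon compares -1, 1, 10 and picks Gamma; Orbyt would get 4.
- Y: Nexon compares 4, 0, 5 and picks Gamma; Orbyt would get 10.
- Z: Nexon compares 8, 1, 2 and picks Alpha; Orbyt would get 2.
Orbyt's induced payoffs are 4, 10, 2, so Orbyt commits to Y. Subgame-perfect outcome: (Gamma, Y) with payoffs (5, 10).
Now find the simultaneous Nash equilibrium.
Nexon's best replies: X→Gamma; Y→Gamma; Z→Alpha.
Orbyt's best replies: Alpha→X; Beta→Z; Gamma→Y.
The unique mutual best reply is (Gamma, Y), giving (5, 10).
Orbyt's commitment gain: 10 − 10 = 0.

0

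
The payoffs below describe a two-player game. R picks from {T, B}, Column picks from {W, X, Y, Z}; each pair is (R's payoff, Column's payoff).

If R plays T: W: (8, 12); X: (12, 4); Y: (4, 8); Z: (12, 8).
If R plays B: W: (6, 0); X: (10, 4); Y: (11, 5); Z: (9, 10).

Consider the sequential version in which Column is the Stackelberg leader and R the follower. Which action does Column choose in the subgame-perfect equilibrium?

R best-responds to each possible Column move:
- W: R compares 8, 6 and picks T; Column would get 12.
- X: R compares 12, 10 and picks T; Column would get 4.
- Y: R compares 4, 11 and picks B; Column would get 5.
- Z: R compares 12, 9 and picks T; Column would get 8.
Maximizing over 12, 4, 5, 8, Column chooses W. Subgame-perfect outcome: (T, W) with payoffs (8, 12).

W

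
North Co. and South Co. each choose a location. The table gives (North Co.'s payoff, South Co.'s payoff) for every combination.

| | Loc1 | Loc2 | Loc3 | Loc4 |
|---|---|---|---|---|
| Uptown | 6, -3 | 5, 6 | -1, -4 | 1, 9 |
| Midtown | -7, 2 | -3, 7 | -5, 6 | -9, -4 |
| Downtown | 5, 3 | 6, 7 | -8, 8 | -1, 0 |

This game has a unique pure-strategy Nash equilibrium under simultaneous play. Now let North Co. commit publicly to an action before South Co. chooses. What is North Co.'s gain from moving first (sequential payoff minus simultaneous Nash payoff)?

0

Work backward from South Co.'s decision.
- Uptown: South Co. compares -3, 6, -4, 9 and picks Loc4; North Co. would get 1.
- Midtown: South Co. compares 2, 7, 6, -4 and picks Loc2; North Co. would get -3.
- Downtown: South Co. compares 3, 7, 8, 0 and picks Loc3; North Co. would get -8.
Among 1, -3, -8, the best is 1 at Uptown. Subgame-perfect outcome: (Uptown, Loc4) with payoffs (1, 9).
For the simultaneous game, intersect best replies.
North Co.'s best replies: Loc1→Uptown; Loc2→Downtown; Loc3→Uptown; Loc4→Uptown.
South Co.'s best replies: Uptown→Loc4; Midtown→Loc2; Downtown→Loc3.
The unique mutual best reply is (Uptown, Loc4), giving (1, 9).
North Co.'s commitment gain: 1 − 1 = 0.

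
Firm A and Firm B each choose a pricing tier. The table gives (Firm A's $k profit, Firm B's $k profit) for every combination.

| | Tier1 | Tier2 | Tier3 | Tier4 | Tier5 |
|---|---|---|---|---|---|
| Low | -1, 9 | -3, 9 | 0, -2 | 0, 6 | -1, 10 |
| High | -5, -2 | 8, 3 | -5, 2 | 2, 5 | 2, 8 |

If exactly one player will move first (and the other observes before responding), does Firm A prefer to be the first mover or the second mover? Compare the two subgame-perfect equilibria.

first

If Firm A leads: Firm B's best replies are Low→Tier5, High→Tier5; Firm A's induced payoffs -1, 2; outcome (High, Tier5), payoffs (2, 8).
If Firm B leads: Firm A's best replies are Tier1→Low, Tier2→High, Tier3→Low, Tier4→High, Tier5→High; Firm B's induced payoffs 9, 3, -2, 5, 8; outcome (Low, Tier1), payoffs (-1, 9).
Firm A gets 2 moving first and -1 moving second, so Firm A prefers to move first.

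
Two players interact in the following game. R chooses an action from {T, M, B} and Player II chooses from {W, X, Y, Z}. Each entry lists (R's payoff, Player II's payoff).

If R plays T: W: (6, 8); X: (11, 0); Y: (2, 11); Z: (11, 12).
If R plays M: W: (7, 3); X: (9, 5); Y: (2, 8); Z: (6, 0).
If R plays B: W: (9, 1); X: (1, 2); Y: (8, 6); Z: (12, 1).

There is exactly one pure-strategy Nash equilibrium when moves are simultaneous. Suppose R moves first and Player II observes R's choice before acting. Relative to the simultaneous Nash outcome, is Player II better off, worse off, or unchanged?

Player II best-responds to each possible R move:
- T → Player II plays Z (best of 8, 0, 11, 12); R gets 11.
- M → Player II plays Y (best of 3, 5, 8, 0); R gets 2.
- B → Player II plays Y (best of 1, 2, 6, 1); R gets 8.
Maximizing over 11, 2, 8, R chooses T. Subgame-perfect outcome: (T, Z) with payoffs (11, 12).
Now find the simultaneous Nash equilibrium.
R's best replies: W→B; X→T; Y→B; Z→B.
Player II's best replies: T→Z; M→Y; B→Y.
The unique mutual best reply is (B, Y), giving (8, 6).
Player II earns 12 sequentially versus 6 at the Nash outcome: better off.

better off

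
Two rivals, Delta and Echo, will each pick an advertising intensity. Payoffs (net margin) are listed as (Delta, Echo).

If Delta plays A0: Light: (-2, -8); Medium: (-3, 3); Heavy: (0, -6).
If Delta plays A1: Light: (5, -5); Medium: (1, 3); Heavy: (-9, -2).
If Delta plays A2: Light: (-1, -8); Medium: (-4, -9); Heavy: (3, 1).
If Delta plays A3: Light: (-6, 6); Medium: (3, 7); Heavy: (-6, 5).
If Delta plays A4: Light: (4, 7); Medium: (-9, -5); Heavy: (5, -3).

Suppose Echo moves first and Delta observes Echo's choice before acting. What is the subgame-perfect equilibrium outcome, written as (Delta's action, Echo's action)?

Solve by backward induction (Echo leads).
- Light: Delta compares -2, 5, -1, -6, 4 and picks A1; Echo would get -5.
- Medium: Delta compares -3, 1, -4, 3, -9 and picks A3; Echo would get 7.
- Heavy: Delta compares 0, -9, 3, -6, 5 and picks A4; Echo would get -3.
Echo's induced payoffs are -5, 7, -3, so Echo commits to Medium. Subgame-perfect outcome: (A3, Medium) with payoffs (3, 7).

(A3, Medium)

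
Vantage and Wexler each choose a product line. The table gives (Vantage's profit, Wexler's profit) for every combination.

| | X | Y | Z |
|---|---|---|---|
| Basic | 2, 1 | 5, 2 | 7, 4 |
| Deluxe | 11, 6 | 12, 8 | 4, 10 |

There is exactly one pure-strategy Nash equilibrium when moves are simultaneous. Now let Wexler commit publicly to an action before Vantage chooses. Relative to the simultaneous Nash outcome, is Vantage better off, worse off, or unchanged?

better off

Backward induction with Wexler moving first.
- X: BR = Deluxe, leader payoff 6.
- Y: BR = Deluxe, leader payoff 8.
- Z: BR = Basic, leader payoff 4.
Wexler's induced payoffs are 6, 8, 4, so Wexler commits to Y. Subgame-perfect outcome: (Deluxe, Y) with payoffs (12, 8).
Now find the simultaneous Nash equilibrium.
Vantage's best replies: X→Deluxe; Y→Deluxe; Z→Basic.
Wexler's best replies: Basic→Z; Deluxe→Z.
The unique mutual best reply is (Basic, Z), giving (7, 4).
Vantage earns 12 sequentially versus 7 at the Nash outcome: better off.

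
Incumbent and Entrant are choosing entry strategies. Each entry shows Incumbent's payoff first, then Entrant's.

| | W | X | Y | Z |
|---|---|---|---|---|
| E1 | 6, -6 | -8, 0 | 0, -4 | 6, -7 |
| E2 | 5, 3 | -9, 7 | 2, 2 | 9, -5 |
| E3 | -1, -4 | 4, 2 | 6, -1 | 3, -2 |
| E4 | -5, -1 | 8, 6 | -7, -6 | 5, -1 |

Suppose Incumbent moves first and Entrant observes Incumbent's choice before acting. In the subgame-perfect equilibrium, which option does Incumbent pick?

E4

Backward induction with Incumbent moving first.
- E1: Entrant compares -6, 0, -4, -7 and picks X; Incumbent would get -8.
- E2: Entrant compares 3, 7, 2, -5 and picks X; Incumbent would get -9.
- E3: Entrant compares -4, 2, -1, -2 and picks X; Incumbent would get 4.
- E4: Entrant compares -1, 6, -6, -1 and picks X; Incumbent would get 8.
Among -8, -9, 4, 8, the best is 8 at E4. Subgame-perfect outcome: (E4, X) with payoffs (8, 6).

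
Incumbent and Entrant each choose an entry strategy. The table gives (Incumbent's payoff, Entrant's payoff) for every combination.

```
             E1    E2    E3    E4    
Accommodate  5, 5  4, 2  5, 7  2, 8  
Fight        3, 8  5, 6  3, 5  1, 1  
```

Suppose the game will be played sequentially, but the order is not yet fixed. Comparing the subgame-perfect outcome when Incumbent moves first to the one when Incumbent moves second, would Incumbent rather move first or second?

If Incumbent leads: Entrant's best replies are Accommodate→E4, Fight→E1; Incumbent's induced payoffs 2, 3; outcome (Fight, E1), payoffs (3, 8).
If Entrant leads: Incumbent's best replies are E1→Accommodate, E2→Fight, E3→Accommodate, E4→Accommodate; Entrant's induced payoffs 5, 6, 7, 8; outcome (Accommodate, E4), payoffs (2, 8).
Incumbent gets 3 moving first and 2 moving second, so Incumbent prefers to move first.

first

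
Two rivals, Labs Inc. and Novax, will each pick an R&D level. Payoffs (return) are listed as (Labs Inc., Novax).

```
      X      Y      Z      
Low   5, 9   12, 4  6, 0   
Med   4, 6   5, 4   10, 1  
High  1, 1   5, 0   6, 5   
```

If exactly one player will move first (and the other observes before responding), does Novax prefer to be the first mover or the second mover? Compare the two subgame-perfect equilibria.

If Labs Inc. leads: Novax's best replies are Low→X, Med→X, High→Z; Labs Inc.'s induced payoffs 5, 4, 6; outcome (High, Z), payoffs (6, 5).
If Novax leads: Labs Inc.'s best replies are X→Low, Y→Low, Z→Med; Novax's induced payoffs 9, 4, 1; outcome (Low, X), payoffs (5, 9).
Novax gets 9 moving first and 5 moving second, so Novax prefers to move first.

first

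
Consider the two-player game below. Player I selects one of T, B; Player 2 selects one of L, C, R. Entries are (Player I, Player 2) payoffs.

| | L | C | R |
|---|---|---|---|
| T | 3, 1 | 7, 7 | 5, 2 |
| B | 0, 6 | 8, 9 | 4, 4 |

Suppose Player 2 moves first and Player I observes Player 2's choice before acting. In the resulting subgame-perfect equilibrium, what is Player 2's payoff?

9

Solve by backward induction (Player 2 leads).
- L → Player I plays T (best of 3, 0); Player 2 gets 1.
- C → Player I plays B (best of 7, 8); Player 2 gets 9.
- R → Player I plays T (best of 5, 4); Player 2 gets 2.
Maximizing over 1, 9, 2, Player 2 chooses C. Subgame-perfect outcome: (B, C) with payoffs (8, 9).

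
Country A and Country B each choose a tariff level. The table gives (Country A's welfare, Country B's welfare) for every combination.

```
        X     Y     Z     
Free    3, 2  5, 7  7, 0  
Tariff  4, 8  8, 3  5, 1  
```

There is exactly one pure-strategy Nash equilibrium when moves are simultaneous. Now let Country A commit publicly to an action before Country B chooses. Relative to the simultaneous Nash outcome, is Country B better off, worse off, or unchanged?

worse off

Work backward from Country B's decision.
- Free: BR = Y, leader payoff 5.
- Tariff: BR = X, leader payoff 4.
Country A's induced payoffs are 5, 4, so Country A commits to Free. Subgame-perfect outcome: (Free, Y) with payoffs (5, 7).
Now find the simultaneous Nash equilibrium.
Country A's best replies: X→Tariff; Y→Tariff; Z→Free.
Country B's best replies: Free→Y; Tariff→X.
Only (Tariff, X) has each player best-responding; Nash payoffs (4, 8).
Country B earns 7 sequentially versus 8 at the Nash outcome: worse off.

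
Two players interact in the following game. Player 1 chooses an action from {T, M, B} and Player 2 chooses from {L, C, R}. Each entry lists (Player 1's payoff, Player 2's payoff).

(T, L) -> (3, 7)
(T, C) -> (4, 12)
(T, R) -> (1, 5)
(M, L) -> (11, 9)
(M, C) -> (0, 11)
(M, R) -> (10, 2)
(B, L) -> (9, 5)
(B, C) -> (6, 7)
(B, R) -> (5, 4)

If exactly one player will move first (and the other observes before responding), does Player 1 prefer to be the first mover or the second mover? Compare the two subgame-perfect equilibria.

If Player 1 leads: Player 2's best replies are T→C, M→C, B→C; Player 1's induced payoffs 4, 0, 6; outcome (B, C), payoffs (6, 7).
If Player 2 leads: Player 1's best replies are L→M, C→B, R→M; Player 2's induced payoffs 9, 7, 2; outcome (M, L), payoffs (11, 9).
Player 1 gets 6 moving first and 11 moving second, so Player 1 prefers to move second.

second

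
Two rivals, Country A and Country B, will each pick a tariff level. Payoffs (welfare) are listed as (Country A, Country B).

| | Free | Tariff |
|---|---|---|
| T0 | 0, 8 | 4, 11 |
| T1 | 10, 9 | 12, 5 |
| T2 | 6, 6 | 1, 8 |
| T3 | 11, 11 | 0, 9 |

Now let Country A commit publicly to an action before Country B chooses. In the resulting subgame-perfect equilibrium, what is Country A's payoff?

11

Work backward from Country B's decision.
- T0: Country B compares 8, 11 and picks Tariff; Country A would get 4.
- T1: Country B compares 9, 5 and picks Free; Country A would get 10.
- T2: Country B compares 6, 8 and picks Tariff; Country A would get 1.
- T3: Country B compares 11, 9 and picks Free; Country A would get 11.
Country A's induced payoffs are 4, 10, 1, 11, so Country A commits to T3. Subgame-perfect outcome: (T3, Free) with payoffs (11, 11).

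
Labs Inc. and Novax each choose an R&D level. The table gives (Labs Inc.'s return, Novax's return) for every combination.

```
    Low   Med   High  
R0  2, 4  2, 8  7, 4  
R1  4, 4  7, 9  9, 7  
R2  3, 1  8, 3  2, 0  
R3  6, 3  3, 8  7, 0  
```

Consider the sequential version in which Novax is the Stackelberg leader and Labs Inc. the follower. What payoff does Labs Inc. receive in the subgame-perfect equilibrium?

Labs Inc. best-responds to each possible Novax move:
- Low: BR = R3, leader payoff 3.
- Med: BR = R2, leader payoff 3.
- High: BR = R1, leader payoff 7.
Maximizing over 3, 3, 7, Novax chooses High. Subgame-perfect outcome: (R1, High) with payoffs (9, 7).

9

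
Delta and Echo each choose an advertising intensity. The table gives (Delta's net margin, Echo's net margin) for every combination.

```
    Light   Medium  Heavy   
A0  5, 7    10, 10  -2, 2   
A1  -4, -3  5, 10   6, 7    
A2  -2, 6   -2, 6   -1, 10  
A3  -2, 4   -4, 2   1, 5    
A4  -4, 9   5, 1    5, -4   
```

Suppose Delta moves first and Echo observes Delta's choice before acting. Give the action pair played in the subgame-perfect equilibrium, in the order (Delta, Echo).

Echo best-responds to each possible Delta move:
- A0: Echo compares 7, 10, 2 and picks Medium; Delta would get 10.
- A1: Echo compares -3, 10, 7 and picks Medium; Delta would get 5.
- A2: Echo compares 6, 6, 10 and picks Heavy; Delta would get -1.
- A3: Echo compares 4, 2, 5 and picks Heavy; Delta would get 1.
- A4: Echo compares 9, 1, -4 and picks Light; Delta would get -4.
Maximizing over 10, 5, -1, 1, -4, Delta chooses A0. Subgame-perfect outcome: (A0, Medium) with payoffs (10, 10).

(A0, Medium)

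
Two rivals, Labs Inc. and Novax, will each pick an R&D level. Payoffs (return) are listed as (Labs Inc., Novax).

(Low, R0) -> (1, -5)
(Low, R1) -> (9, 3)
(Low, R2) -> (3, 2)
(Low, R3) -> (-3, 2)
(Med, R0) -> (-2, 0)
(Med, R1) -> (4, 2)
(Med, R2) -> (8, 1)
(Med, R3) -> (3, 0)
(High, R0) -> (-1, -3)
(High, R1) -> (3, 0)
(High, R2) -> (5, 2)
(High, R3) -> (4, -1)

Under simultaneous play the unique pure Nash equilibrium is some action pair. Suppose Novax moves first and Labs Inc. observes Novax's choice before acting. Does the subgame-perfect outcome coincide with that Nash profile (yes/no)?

Work backward from Labs Inc.'s decision.
- R0: BR = Low, leader payoff -5.
- R1: BR = Low, leader payoff 3.
- R2: BR = Med, leader payoff 1.
- R3: BR = High, leader payoff -1.
Novax's induced payoffs are -5, 3, 1, -1, so Novax commits to R1. Subgame-perfect outcome: (Low, R1) with payoffs (9, 3).
For the simultaneous game, intersect best replies.
Labs Inc.'s best replies: R0→Low; R1→Low; R2→Med; R3→High.
Novax's best replies: Low→R1; Med→R1; High→R2.
Only (Low, R1) has each player best-responding; Nash payoffs (9, 3).
Sequential outcome (Low, R1) coincides with the Nash profile (Low, R1).

yes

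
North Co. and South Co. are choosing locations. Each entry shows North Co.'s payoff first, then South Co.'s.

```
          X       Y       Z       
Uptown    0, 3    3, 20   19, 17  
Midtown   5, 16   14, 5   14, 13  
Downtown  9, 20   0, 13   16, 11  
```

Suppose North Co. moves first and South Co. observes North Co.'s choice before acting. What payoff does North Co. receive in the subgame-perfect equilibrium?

Backward induction with North Co. moving first.
- Uptown → South Co. plays Y (best of 3, 20, 17); North Co. gets 3.
- Midtown → South Co. plays X (best of 16, 5, 13); North Co. gets 5.
- Downtown → South Co. plays X (best of 20, 13, 11); North Co. gets 9.
Maximizing over 3, 5, 9, North Co. chooses Downtown. Subgame-perfect outcome: (Downtown, X) with payoffs (9, 20).

9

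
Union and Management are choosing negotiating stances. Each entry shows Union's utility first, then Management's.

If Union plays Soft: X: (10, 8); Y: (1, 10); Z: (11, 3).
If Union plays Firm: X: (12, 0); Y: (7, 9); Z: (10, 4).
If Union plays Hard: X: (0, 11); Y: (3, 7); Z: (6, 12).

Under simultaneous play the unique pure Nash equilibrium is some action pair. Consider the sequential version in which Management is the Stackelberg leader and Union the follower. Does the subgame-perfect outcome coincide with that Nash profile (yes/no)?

yes

Union best-responds to each possible Management move:
- X: Union compares 10, 12, 0 and picks Firm; Management would get 0.
- Y: Union compares 1, 7, 3 and picks Firm; Management would get 9.
- Z: Union compares 11, 10, 6 and picks Soft; Management would get 3.
Management's induced payoffs are 0, 9, 3, so Management commits to Y. Subgame-perfect outcome: (Firm, Y) with payoffs (7, 9).
Now find the simultaneous Nash equilibrium.
Union's best replies: X→Firm; Y→Firm; Z→Soft.
Management's best replies: Soft→Y; Firm→Y; Hard→Z.
The unique mutual best reply is (Firm, Y), giving (7, 9).
Sequential outcome (Firm, Y) coincides with the Nash profile (Firm, Y).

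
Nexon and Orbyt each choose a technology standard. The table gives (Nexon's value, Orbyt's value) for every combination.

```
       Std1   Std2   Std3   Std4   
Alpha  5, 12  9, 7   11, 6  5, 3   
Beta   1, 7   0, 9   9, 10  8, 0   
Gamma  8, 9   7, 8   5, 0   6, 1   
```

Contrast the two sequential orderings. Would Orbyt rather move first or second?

If Nexon leads: Orbyt's best replies are Alpha→Std1, Beta→Std3, Gamma→Std1; Nexon's induced payoffs 5, 9, 8; outcome (Beta, Std3), payoffs (9, 10).
If Orbyt leads: Nexon's best replies are Std1→Gamma, Std2→Alpha, Std3→Alpha, Std4→Beta; Orbyt's induced payoffs 9, 7, 6, 0; outcome (Gamma, Std1), payoffs (8, 9).
Orbyt gets 9 moving first and 10 moving second, so Orbyt prefers to move second.

second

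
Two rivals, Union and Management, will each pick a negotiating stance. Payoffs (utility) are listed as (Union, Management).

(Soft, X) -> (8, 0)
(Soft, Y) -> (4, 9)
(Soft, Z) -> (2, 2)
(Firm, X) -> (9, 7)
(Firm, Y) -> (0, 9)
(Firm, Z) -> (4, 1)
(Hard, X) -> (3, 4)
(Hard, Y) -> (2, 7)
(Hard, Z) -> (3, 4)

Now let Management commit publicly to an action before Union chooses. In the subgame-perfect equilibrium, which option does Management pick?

Union best-responds to each possible Management move:
- X: BR = Firm, leader payoff 7.
- Y: BR = Soft, leader payoff 9.
- Z: BR = Firm, leader payoff 1.
Among 7, 9, 1, the best is 9 at Y. Subgame-perfect outcome: (Soft, Y) with payoffs (4, 9).

Y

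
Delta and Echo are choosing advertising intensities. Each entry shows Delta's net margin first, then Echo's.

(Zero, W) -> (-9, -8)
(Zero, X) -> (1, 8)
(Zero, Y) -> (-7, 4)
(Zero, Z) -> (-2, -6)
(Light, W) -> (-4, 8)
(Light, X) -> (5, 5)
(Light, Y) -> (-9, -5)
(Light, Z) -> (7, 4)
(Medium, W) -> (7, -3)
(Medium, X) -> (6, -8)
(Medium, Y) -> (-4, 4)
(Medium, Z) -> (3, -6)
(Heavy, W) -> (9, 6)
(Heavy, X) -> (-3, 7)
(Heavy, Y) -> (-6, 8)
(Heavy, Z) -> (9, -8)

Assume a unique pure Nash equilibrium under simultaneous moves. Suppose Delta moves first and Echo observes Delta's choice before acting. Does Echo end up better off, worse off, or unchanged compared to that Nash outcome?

Echo best-responds to each possible Delta move:
- Zero: BR = X, leader payoff 1.
- Light: BR = W, leader payoff -4.
- Medium: BR = Y, leader payoff -4.
- Heavy: BR = Y, leader payoff -6.
Among 1, -4, -4, -6, the best is 1 at Zero. Subgame-perfect outcome: (Zero, X) with payoffs (1, 8).
Now find the simultaneous Nash equilibrium.
Delta's best replies: W→Heavy; X→Medium; Y→Medium; Z→Heavy.
Echo's best replies: Zero→X; Light→W; Medium→Y; Heavy→Y.
The unique mutual best reply is (Medium, Y), giving (-4, 4).
Echo earns 8 sequentially versus 4 at the Nash outcome: better off.

better off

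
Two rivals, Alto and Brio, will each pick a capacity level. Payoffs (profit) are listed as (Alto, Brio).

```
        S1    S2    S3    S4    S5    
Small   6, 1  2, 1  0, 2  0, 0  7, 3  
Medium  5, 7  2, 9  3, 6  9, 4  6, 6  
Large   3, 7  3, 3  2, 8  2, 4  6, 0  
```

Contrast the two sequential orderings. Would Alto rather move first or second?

If Alto leads: Brio's best replies are Small→S5, Medium→S2, Large→S3; Alto's induced payoffs 7, 2, 2; outcome (Small, S5), payoffs (7, 3).
If Brio leads: Alto's best replies are S1→Small, S2→Large, S3→Medium, S4→Medium, S5→Small; Brio's induced payoffs 1, 3, 6, 4, 3; outcome (Medium, S3), payoffs (3, 6).
Alto gets 7 moving first and 3 moving second, so Alto prefers to move first.

first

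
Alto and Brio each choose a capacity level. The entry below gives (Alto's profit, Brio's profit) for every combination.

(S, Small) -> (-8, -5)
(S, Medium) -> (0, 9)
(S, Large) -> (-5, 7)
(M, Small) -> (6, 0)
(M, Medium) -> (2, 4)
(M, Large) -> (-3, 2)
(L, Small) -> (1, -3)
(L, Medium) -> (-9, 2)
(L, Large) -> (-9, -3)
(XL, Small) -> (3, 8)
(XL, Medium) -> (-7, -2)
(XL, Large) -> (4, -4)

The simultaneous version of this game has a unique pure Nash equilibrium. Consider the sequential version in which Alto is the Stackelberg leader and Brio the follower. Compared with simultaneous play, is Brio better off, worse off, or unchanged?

Work backward from Brio's decision.
- S: Brio compares -5, 9, 7 and picks Medium; Alto would get 0.
- M: Brio compares 0, 4, 2 and picks Medium; Alto would get 2.
- L: Brio compares -3, 2, -3 and picks Medium; Alto would get -9.
- XL: Brio compares 8, -2, -4 and picks Small; Alto would get 3.
Among 0, 2, -9, 3, the best is 3 at XL. Subgame-perfect outcome: (XL, Small) with payoffs (3, 8).
Under simultaneous play:
Alto's best replies: Small→M; Medium→M; Large→XL.
Brio's best replies: S→Medium; M→Medium; L→Medium; XL→Small.
Only (M, Medium) has each player best-responding; Nash payoffs (2, 4).
Brio earns 8 sequentially versus 4 at the Nash outcome: better off.

better off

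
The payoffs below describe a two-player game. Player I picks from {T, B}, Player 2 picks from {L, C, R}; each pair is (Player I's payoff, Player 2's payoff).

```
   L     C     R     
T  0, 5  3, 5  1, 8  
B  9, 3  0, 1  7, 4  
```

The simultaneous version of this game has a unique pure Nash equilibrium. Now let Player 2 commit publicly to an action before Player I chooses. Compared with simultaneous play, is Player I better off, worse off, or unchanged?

worse off

Work backward from Player I's decision.
- L: BR = B, leader payoff 3.
- C: BR = T, leader payoff 5.
- R: BR = B, leader payoff 4.
Among 3, 5, 4, the best is 5 at C. Subgame-perfect outcome: (T, C) with payoffs (3, 5).
Now find the simultaneous Nash equilibrium.
Player I's best replies: L→B; C→T; R→B.
Player 2's best replies: T→R; B→R.
Only (B, R) has each player best-responding; Nash payoffs (7, 4).
Player I earns 3 sequentially versus 7 at the Nash outcome: worse off.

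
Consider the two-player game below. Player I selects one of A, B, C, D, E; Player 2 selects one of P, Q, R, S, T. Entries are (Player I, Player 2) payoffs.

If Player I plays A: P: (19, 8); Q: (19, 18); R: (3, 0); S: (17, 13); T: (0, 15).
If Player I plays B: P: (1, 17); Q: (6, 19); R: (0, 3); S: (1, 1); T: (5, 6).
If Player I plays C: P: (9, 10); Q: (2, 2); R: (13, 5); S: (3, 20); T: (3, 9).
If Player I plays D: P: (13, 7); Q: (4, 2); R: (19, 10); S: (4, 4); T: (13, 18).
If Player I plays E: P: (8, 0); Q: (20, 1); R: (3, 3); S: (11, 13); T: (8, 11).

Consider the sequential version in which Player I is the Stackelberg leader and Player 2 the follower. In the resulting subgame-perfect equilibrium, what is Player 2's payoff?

Solve by backward induction (Player I leads).
- A → Player 2 plays Q (best of 8, 18, 0, 13, 15); Player I gets 19.
- B → Player 2 plays Q (best of 17, 19, 3, 1, 6); Player I gets 6.
- C → Player 2 plays S (best of 10, 2, 5, 20, 9); Player I gets 3.
- D → Player 2 plays T (best of 7, 2, 10, 4, 18); Player I gets 13.
- E → Player 2 plays S (best of 0, 1, 3, 13, 11); Player I gets 11.
Among 19, 6, 3, 13, 11, the best is 19 at A. Subgame-perfect outcome: (A, Q) with payoffs (19, 18).

18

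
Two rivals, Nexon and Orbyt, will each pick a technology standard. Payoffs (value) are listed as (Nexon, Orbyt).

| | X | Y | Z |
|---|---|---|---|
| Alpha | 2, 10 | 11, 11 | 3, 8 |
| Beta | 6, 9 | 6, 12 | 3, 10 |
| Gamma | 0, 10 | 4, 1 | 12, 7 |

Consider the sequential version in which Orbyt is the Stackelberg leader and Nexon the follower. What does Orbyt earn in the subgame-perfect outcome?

11

Nexon best-responds to each possible Orbyt move:
- X → Nexon plays Beta (best of 2, 6, 0); Orbyt gets 9.
- Y → Nexon plays Alpha (best of 11, 6, 4); Orbyt gets 11.
- Z → Nexon plays Gamma (best of 3, 3, 12); Orbyt gets 7.
Maximizing over 9, 11, 7, Orbyt chooses Y. Subgame-perfect outcome: (Alpha, Y) with payoffs (11, 11).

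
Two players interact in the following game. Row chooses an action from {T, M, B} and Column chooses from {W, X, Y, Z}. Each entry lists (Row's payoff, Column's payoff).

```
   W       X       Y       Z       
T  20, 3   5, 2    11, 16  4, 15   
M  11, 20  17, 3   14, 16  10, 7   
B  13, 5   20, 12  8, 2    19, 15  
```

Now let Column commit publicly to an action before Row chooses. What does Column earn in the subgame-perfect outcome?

16

Work backward from Row's decision.
- W: BR = T, leader payoff 3.
- X: BR = B, leader payoff 12.
- Y: BR = M, leader payoff 16.
- Z: BR = B, leader payoff 15.
Maximizing over 3, 12, 16, 15, Column chooses Y. Subgame-perfect outcome: (M, Y) with payoffs (14, 16).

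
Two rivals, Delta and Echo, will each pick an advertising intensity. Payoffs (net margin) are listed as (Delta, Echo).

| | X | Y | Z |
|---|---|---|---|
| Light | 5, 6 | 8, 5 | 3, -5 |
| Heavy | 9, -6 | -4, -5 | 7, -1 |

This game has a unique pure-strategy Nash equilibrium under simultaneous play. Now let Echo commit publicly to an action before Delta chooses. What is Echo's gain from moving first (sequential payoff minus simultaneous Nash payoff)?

6

Solve by backward induction (Echo leads).
- X: BR = Heavy, leader payoff -6.
- Y: BR = Light, leader payoff 5.
- Z: BR = Heavy, leader payoff -1.
Maximizing over -6, 5, -1, Echo chooses Y. Subgame-perfect outcome: (Light, Y) with payoffs (8, 5).
For the simultaneous game, intersect best replies.
Delta's best replies: X→Heavy; Y→Light; Z→Heavy.
Echo's best replies: Light→X; Heavy→Z.
Only (Heavy, Z) has each player best-responding; Nash payoffs (7, -1).
Echo's commitment gain: 5 − -1 = 6.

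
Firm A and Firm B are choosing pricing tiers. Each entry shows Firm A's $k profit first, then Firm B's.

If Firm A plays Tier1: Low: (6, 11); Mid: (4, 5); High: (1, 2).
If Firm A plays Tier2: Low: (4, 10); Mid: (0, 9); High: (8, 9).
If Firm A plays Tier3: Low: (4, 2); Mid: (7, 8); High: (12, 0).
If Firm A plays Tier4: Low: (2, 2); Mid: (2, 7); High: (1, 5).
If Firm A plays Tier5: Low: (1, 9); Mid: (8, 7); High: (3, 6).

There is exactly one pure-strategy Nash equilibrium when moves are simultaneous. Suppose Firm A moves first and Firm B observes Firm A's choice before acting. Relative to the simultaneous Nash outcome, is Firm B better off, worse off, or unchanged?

worse off

Work backward from Firm B's decision.
- Tier1 → Firm B plays Low (best of 11, 5, 2); Firm A gets 6.
- Tier2 → Firm B plays Low (best of 10, 9, 9); Firm A gets 4.
- Tier3 → Firm B plays Mid (best of 2, 8, 0); Firm A gets 7.
- Tier4 → Firm B plays Mid (best of 2, 7, 5); Firm A gets 2.
- Tier5 → Firm B plays Low (best of 9, 7, 6); Firm A gets 1.
Firm A's induced payoffs are 6, 4, 7, 2, 1, so Firm A commits to Tier3. Subgame-perfect outcome: (Tier3, Mid) with payoffs (7, 8).
Under simultaneous play:
Firm A's best replies: Low→Tier1; Mid→Tier5; High→Tier3.
Firm B's best replies: Tier1→Low; Tier2→Low; Tier3→Mid; Tier4→Mid; Tier5→Low.
The unique mutual best reply is (Tier1, Low), giving (6, 11).
Firm B earns 8 sequentially versus 11 at the Nash outcome: worse off.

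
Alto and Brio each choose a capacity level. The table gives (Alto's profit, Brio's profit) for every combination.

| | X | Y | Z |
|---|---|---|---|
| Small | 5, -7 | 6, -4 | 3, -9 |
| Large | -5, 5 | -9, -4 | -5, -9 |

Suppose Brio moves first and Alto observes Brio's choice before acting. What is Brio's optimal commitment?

Work backward from Alto's decision.
- X: Alto compares 5, -5 and picks Small; Brio would get -7.
- Y: Alto compares 6, -9 and picks Small; Brio would get -4.
- Z: Alto compares 3, -5 and picks Small; Brio would get -9.
Brio's induced payoffs are -7, -4, -9, so Brio commits to Y. Subgame-perfect outcome: (Small, Y) with payoffs (6, -4).

Y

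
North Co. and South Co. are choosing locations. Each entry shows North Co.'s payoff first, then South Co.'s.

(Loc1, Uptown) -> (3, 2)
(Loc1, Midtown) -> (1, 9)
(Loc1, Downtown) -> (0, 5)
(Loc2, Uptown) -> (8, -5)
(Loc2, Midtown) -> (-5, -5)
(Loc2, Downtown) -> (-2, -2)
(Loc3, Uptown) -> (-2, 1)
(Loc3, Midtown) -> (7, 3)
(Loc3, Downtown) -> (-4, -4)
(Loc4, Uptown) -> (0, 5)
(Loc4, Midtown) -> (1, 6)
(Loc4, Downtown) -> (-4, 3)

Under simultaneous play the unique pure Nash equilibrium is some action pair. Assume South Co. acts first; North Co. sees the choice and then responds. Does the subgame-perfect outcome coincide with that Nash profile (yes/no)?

no

Solve by backward induction (South Co. leads).
- Uptown: BR = Loc2, leader payoff -5.
- Midtown: BR = Loc3, leader payoff 3.
- Downtown: BR = Loc1, leader payoff 5.
South Co.'s induced payoffs are -5, 3, 5, so South Co. commits to Downtown. Subgame-perfect outcome: (Loc1, Downtown) with payoffs (0, 5).
Now find the simultaneous Nash equilibrium.
North Co.'s best replies: Uptown→Loc2; Midtown→Loc3; Downtown→Loc1.
South Co.'s best replies: Loc1→Midtown; Loc2→Downtown; Loc3→Midtown; Loc4→Midtown.
Only (Loc3, Midtown) has each player best-responding; Nash payoffs (7, 3).
Sequential outcome (Loc1, Downtown) differs from the Nash profile (Loc3, Midtown).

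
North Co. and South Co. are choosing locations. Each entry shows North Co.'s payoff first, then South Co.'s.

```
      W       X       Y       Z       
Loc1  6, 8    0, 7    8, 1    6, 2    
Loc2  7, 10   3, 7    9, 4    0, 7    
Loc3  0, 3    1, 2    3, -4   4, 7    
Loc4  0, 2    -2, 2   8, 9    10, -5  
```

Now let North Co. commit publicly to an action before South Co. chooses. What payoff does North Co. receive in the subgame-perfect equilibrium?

8

South Co. best-responds to each possible North Co. move:
- Loc1: BR = W, leader payoff 6.
- Loc2: BR = W, leader payoff 7.
- Loc3: BR = Z, leader payoff 4.
- Loc4: BR = Y, leader payoff 8.
Among 6, 7, 4, 8, the best is 8 at Loc4. Subgame-perfect outcome: (Loc4, Y) with payoffs (8, 9).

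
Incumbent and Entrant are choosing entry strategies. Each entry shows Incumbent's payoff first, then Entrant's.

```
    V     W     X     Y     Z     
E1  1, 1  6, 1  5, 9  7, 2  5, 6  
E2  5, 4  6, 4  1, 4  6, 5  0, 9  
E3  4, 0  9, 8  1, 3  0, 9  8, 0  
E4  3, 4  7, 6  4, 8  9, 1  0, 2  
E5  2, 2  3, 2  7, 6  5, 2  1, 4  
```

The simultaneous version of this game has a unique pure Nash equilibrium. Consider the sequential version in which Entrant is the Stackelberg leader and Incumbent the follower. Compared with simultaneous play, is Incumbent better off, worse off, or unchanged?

Work backward from Incumbent's decision.
- V: BR = E2, leader payoff 4.
- W: BR = E3, leader payoff 8.
- X: BR = E5, leader payoff 6.
- Y: BR = E4, leader payoff 1.
- Z: BR = E3, leader payoff 0.
Entrant's induced payoffs are 4, 8, 6, 1, 0, so Entrant commits to W. Subgame-perfect outcome: (E3, W) with payoffs (9, 8).
Under simultaneous play:
Incumbent's best replies: V→E2; W→E3; X→E5; Y→E4; Z→E3.
Entrant's best replies: E1→X; E2→Z; E3→Y; E4→X; E5→X.
The unique mutual best reply is (E5, X), giving (7, 6).
Incumbent earns 9 sequentially versus 7 at the Nash outcome: better off.

better off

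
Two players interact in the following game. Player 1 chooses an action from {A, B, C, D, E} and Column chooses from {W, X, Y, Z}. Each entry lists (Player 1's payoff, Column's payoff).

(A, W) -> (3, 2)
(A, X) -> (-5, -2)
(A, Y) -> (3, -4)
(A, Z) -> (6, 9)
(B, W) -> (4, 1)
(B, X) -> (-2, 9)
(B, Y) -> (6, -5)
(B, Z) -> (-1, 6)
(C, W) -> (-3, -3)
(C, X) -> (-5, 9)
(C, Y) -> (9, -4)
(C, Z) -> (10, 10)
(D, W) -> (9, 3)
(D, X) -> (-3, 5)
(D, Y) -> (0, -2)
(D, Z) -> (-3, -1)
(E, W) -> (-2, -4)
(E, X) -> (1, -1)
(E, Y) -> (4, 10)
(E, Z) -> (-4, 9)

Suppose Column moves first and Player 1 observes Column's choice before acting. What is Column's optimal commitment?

Player 1 best-responds to each possible Column move:
- W: Player 1 compares 3, 4, -3, 9, -2 and picks D; Column would get 3.
- X: Player 1 compares -5, -2, -5, -3, 1 and picks E; Column would get -1.
- Y: Player 1 compares 3, 6, 9, 0, 4 and picks C; Column would get -4.
- Z: Player 1 compares 6, -1, 10, -3, -4 and picks C; Column would get 10.
Among 3, -1, -4, 10, the best is 10 at Z. Subgame-perfect outcome: (C, Z) with payoffs (10, 10).

Z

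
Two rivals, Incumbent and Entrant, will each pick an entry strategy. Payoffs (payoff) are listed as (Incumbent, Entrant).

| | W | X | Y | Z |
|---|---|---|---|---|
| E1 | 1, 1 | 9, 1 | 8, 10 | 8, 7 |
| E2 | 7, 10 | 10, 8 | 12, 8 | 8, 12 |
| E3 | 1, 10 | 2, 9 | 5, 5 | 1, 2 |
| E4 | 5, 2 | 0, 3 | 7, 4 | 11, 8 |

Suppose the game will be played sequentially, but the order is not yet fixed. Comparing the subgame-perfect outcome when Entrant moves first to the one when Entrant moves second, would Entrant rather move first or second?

first

If Incumbent leads: Entrant's best replies are E1→Y, E2→Z, E3→W, E4→Z; Incumbent's induced payoffs 8, 8, 1, 11; outcome (E4, Z), payoffs (11, 8).
If Entrant leads: Incumbent's best replies are W→E2, X→E2, Y→E2, Z→E4; Entrant's induced payoffs 10, 8, 8, 8; outcome (E2, W), payoffs (7, 10).
Entrant gets 10 moving first and 8 moving second, so Entrant prefers to move first.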